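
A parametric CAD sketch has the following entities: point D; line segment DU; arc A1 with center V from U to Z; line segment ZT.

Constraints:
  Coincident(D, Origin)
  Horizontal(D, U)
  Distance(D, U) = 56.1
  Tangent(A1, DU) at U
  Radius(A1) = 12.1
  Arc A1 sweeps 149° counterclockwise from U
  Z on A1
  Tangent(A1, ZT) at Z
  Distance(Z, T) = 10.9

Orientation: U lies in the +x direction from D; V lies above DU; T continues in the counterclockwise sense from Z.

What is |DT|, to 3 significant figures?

60.0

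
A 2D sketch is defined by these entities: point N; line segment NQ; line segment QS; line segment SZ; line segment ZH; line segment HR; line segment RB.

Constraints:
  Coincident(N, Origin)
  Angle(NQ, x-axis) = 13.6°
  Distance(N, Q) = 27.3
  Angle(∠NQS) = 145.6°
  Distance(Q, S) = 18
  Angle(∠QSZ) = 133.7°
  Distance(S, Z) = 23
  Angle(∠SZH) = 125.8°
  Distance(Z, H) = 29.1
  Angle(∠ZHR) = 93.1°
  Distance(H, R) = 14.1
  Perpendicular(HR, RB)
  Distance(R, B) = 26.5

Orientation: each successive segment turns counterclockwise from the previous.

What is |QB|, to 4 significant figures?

24.87

N is at the origin; NQ runs at 13.6° with length 27.3, so Q = (26.53, 6.419). ∠NQS = 145.6° gives QS at 48.00° from the x-axis; with |QS| = 18.0, S = (38.58, 19.80). ∠QSZ = 133.7° gives SZ at 94.30° from the x-axis; with |SZ| = 23.0, Z = (36.85, 42.73). ∠SZH = 125.8° gives ZH at 148.5° from the x-axis; with |ZH| = 29.1, H = (12.04, 57.94). ∠ZHR = 93.1° gives HR at -124.6° from the x-axis; with |HR| = 14.1, R = (4.036, 46.33). HR ⟂ RB, so RB runs at -34.60°; with |RB| = 26.5, B = (25.85, 31.28). Then |QB| = |B − Q| = 24.87.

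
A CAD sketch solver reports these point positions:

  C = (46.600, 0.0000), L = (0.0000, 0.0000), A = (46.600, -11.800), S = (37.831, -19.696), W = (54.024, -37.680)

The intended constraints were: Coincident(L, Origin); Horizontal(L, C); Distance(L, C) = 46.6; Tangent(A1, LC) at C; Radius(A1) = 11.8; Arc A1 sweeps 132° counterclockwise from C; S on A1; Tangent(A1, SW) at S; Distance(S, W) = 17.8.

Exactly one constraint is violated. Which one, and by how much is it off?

Distance(S, W) = 17.8 — off by 6.40.

L = (0.00, 0.00) ✓; L.y = 0.00, C.y = 0.00 ✓; |LC| = 46.60 ✓; ∠(AC, CL) = 90.00° ✓; |AC| = 11.80 ✓; bearing(A→S) − bearing(A→C) = 132.0° ✓; |AS| = 11.80 ✓; ∠(AS, SW) = 90.00° ✓; |SW| = 24.20 ✗.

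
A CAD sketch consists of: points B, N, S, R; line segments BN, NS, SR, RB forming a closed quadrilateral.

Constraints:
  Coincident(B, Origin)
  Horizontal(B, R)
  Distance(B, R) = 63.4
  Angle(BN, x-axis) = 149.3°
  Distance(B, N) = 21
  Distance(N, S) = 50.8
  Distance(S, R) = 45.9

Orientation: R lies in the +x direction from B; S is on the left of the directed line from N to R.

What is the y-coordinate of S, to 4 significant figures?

30.22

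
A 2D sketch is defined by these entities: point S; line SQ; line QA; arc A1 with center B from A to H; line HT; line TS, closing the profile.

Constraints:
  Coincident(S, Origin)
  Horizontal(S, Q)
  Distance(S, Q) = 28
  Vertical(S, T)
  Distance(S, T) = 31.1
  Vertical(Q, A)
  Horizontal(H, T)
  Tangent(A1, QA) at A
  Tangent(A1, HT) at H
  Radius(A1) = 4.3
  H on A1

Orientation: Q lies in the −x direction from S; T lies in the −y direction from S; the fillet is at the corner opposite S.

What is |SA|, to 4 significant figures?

38.76

The virtual corner opposite S is at (-28.00, -31.10). A1 meets QA tangentially, so BA is at right angles to QA and A1 meets HT tangentially, so BH is at right angles to HT, with radius 4.3, so the center B sits 4.3 in from both sides at B = (-23.70, -26.80). That places the tangent points at A = (-28.00, -26.80) on QA and H = (-23.70, -31.10) on HT. Then |SA| = |A − S| = 38.76.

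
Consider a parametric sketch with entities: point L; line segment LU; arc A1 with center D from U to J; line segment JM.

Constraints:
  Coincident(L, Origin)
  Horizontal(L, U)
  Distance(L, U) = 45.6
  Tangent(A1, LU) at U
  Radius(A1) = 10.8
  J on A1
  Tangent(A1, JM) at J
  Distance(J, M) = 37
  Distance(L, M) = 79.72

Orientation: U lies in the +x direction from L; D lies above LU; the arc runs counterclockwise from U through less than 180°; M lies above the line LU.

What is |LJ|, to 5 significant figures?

56.356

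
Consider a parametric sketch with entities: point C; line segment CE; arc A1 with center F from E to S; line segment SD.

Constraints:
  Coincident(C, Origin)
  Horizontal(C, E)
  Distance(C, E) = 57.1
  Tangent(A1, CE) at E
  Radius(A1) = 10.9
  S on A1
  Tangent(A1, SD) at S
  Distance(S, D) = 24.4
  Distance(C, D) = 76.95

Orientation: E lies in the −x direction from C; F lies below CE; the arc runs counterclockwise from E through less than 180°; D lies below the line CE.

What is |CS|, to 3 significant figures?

68.8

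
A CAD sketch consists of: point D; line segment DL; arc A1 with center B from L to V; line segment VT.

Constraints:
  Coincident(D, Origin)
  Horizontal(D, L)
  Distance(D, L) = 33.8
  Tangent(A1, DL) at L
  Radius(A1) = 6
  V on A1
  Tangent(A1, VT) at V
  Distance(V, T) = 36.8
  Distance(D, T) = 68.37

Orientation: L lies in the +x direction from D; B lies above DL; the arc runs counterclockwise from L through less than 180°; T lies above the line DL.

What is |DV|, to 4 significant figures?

38.73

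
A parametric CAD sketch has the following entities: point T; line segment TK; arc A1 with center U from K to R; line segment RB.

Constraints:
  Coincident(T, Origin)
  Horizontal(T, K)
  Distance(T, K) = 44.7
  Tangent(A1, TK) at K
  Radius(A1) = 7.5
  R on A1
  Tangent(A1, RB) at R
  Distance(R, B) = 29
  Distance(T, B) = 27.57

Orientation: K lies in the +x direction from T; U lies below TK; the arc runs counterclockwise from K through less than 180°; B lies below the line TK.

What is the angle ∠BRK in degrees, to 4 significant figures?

159.4°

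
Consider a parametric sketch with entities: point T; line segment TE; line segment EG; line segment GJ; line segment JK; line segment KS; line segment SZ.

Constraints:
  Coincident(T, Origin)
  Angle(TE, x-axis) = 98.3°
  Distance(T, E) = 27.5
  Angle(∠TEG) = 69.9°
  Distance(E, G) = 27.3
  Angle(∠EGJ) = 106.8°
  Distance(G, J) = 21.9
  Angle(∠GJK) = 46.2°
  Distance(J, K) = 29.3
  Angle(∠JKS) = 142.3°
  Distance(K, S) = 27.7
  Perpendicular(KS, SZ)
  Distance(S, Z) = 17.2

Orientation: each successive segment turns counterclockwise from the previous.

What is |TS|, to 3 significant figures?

45.3

T is at the origin; TE runs at 98.3° with length 27.5, so E = (-3.97, 27.2). ∠TEG = 69.9° gives EG at -152° from the x-axis; with |EG| = 27.3, G = (-28.0, 14.2). ∠EGJ = 106.8° gives GJ at -78.4° from the x-axis; with |GJ| = 21.9, J = (-23.6, -7.23). ∠GJK = 46.2° gives JK at 55.4° from the x-axis; with |JK| = 29.3, K = (-6.94, 16.9). ∠JKS = 142.3° gives KS at 93.1° from the x-axis; with |KS| = 27.7, S = (-8.44, 44.6). Then |TS| = |S − T| = 45.3.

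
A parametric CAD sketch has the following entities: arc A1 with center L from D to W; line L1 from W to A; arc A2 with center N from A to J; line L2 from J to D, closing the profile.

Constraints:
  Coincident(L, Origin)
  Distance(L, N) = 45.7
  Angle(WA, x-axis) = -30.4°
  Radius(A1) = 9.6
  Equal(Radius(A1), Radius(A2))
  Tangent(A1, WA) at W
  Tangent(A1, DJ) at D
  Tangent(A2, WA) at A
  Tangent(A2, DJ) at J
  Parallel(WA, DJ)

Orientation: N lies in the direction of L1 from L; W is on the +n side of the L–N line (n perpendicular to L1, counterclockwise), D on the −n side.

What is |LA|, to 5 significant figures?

46.697

Tangency of A1 to both parallel lines with radius 9.6 puts W and D at L ± 9.6·n: W = (4.8579, 8.2801), D = (-4.8579, -8.2801). Equal radii place A and J the same way about N: A = N + 9.6·n = (44.275, -14.846), J = N − 9.6·n = (34.559, -31.406). Then |LA| = |A − L| = 46.697.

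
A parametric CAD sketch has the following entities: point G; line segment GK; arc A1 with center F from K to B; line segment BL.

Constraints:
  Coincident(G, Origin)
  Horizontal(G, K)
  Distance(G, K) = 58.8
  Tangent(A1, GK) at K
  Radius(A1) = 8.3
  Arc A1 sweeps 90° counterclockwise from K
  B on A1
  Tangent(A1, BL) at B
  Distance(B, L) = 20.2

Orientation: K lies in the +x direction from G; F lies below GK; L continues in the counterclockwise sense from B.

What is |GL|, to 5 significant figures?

57.987

G is at the origin; G and K share the same y with |GK| = 58.8 and K on the +x side, so K = (58.800, 0.0000). A1 meets GK tangentially, so FK is at right angles to GK, so F = K + (0, -8.3) = (58.800, -8.3000). On A1, K sits at bearing 90° from F; a 90° counterclockwise sweep puts B at bearing 180°, so B = F + 8.3·(cos 180°, sin 180°) = (50.500, -8.3000). Since A1 is tangent to BL there, FB ⟂ BL, so BL runs along (−sin 180°, cos 180°); with |BL| = 20.2, L = (50.500, -28.500). Then |GL| = |L − G| = 57.987.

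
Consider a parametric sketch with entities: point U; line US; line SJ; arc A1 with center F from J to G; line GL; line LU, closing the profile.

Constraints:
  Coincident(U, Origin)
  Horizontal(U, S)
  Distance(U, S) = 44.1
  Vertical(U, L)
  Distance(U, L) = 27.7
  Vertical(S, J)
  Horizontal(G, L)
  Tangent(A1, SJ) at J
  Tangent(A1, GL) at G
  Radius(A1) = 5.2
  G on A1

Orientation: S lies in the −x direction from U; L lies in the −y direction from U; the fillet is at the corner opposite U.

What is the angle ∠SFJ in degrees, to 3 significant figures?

77.0°

U is at the origin; US is horizontal with |US| = 44.1 and S on the −x side, so S = (-44.1, 0.00). U and L share the same x with |UL| = 27.7 and L on the −y side, so L = (0.00, -27.7). The virtual corner opposite U is at (-44.1, -27.7). The tangent condition forces FJ to be normal to SJ and the tangent condition forces FG to be normal to GL, with radius 5.2, so the center F sits 5.2 in from both sides at F = (-38.9, -22.5). That places the tangent points at J = (-44.1, -22.5) on SJ and G = (-38.9, -27.7) on GL. Then cos ∠SFJ = FS·FJ / (|FS||FJ|), giving 77.0°.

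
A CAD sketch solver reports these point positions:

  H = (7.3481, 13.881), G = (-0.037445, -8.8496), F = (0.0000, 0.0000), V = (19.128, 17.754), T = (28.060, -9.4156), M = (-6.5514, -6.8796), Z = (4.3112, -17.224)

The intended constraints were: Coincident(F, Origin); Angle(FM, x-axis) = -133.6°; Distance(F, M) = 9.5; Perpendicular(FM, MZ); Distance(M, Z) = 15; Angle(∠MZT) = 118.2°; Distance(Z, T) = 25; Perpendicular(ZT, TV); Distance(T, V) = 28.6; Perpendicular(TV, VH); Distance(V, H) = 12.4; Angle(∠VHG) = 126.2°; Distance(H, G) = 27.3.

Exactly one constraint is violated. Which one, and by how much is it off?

Distance(H, G) = 27.3 — off by 3.40.

F = (0.00, 0.00) ✓; FM at -133.6° ✓; |FM| = 9.500 ✓; ∠(FM, MZ) = 90.00° ✓; |MZ| = 15.00 ✓; ∠MZT = 118.2° ✓; |ZT| = 25.00 ✓; ∠(ZT, TV) = 90.00° ✓; |TV| = 28.60 ✓; ∠(TV, VH) = 90.00° ✓; |VH| = 12.40 ✓; ∠VHG = 126.2° ✓; |HG| = 23.90 ✗.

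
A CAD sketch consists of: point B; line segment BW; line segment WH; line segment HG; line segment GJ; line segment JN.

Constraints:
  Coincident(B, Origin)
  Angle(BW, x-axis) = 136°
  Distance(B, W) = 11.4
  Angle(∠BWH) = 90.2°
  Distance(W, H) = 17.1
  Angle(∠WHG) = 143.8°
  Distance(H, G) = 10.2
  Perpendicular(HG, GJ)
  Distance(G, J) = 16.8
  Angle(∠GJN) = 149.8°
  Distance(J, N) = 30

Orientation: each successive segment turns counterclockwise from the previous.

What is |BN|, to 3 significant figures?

23.5

B is at the origin; BW runs at 136.0° with length 11.4, so W = (-8.20, 7.92). ∠BWH = 90.2° gives WH at -134° from the x-axis; with |WH| = 17.1, H = (-20.1, -4.34). ∠WHG = 143.8° gives HG at -98.0° from the x-axis; with |HG| = 10.2, G = (-21.5, -14.4). The perpendicularity gives GJ at right angles to HG, so GJ runs at -8.00°; with |GJ| = 16.8, J = (-4.91, -16.8). ∠GJN = 149.8° gives JN at 22.2° from the x-axis; with |JN| = 30.0, N = (22.9, -5.44). Then |BN| = |N − B| = 23.5.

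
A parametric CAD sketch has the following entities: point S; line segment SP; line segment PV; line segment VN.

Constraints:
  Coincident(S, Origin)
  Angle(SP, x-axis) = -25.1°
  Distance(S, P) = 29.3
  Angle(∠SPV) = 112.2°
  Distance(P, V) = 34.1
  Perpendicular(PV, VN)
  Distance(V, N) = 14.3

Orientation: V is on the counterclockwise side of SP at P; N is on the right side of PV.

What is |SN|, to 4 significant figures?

61.29

S is at the origin; SP runs at -25.1° with length 29.3, so P = 29.3·(cos -25.1°, sin -25.1°) = (26.53, -12.43). ∠SPV = 112.2°, so PV runs at -25.1° + (180° − 112.2°) = 42.70° from the x-axis; with |PV| = 34.1, V = P + 34.1·(cos 42.70°, sin 42.70°) = (51.59, 10.70). PV is perpendicular to VN; with |VN| = 14.3 on the right of PV, N = V + 14.3·(0.6782, -0.7349) = (61.29, 0.1869). Then |SN| = |N − S| = 61.29.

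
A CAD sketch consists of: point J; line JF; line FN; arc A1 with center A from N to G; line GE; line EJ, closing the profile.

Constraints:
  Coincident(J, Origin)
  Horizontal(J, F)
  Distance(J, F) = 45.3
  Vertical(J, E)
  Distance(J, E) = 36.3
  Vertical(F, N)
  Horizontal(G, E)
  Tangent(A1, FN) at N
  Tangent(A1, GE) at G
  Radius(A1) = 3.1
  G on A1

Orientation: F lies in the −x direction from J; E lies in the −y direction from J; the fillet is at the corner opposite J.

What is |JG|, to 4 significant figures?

55.66

J is at the origin; J and F share the same y with |JF| = 45.3 and F on the −x side, so F = (-45.30, 0.000). J and E share the same x with |JE| = 36.3 and E on the −y side, so E = (0.000, -36.30). The virtual corner opposite J is at (-45.30, -36.30). Since A1 is tangent to FN there, AN ⟂ FN and A1 meets GE tangentially, so AG is at right angles to GE, with radius 3.1, so the center A sits 3.1 in from both sides at A = (-42.20, -33.20). That places the tangent points at N = (-45.30, -33.20) on FN and G = (-42.20, -36.30) on GE. Then |JG| = |G − J| = 55.66.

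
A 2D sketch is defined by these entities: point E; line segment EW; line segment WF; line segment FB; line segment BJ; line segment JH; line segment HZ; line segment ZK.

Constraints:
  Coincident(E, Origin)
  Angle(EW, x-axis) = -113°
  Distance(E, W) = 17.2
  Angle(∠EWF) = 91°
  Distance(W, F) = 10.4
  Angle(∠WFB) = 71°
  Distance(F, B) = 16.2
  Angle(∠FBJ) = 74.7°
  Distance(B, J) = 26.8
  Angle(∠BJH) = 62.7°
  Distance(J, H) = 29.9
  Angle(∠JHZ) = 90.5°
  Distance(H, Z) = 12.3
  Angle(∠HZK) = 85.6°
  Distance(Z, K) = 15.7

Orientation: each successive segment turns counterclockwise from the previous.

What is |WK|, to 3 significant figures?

3.41

∠JHZ = 90.5° gives HZ at 37.1° from the x-axis; with |HZ| = 12.3, Z = (5.88, -25.0). ∠HZK = 85.6° gives ZK at 132° from the x-axis; with |ZK| = 15.7, K = (-4.53, -13.2). Then |WK| = |K − W| = 3.41.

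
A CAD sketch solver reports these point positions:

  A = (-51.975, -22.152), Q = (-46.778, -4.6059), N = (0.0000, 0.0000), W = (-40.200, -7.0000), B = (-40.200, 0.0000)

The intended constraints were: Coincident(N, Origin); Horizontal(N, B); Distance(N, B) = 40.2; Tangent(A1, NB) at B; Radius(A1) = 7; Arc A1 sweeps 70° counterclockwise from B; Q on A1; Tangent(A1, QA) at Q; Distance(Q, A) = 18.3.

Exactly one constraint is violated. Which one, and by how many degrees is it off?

Tangent(A1, QA) at Q — off by 3.50°.

N = (0.00, 0.00) ✓; N.y = 0.00, B.y = 0.00 ✓; |NB| = 40.20 ✓; ∠(WB, BN) = 90.00° ✓; |WB| = 7.000 ✓; bearing(W→Q) − bearing(W→B) = 70.00° ✓; |WQ| = 7.000 ✓; ∠(WQ, QA) = 86.50° ✗; |QA| = 18.30 ✓.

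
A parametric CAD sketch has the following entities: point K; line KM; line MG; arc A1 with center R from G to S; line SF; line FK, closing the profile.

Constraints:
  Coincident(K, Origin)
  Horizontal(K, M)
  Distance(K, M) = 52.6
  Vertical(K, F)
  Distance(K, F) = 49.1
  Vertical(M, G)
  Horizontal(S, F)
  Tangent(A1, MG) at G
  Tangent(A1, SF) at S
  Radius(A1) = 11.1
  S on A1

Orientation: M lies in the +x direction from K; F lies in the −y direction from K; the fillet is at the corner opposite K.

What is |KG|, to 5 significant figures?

64.890

The virtual corner opposite K is at (52.600, -49.100). A1 meets MG tangentially, so RG is at right angles to MG and since A1 is tangent to SF there, RS ⟂ SF, with radius 11.1, so the center R sits 11.1 in from both sides at R = (41.500, -38.000). That places the tangent points at G = (52.600, -38.000) on MG and S = (41.500, -49.100) on SF. Then |KG| = |G − K| = 64.890.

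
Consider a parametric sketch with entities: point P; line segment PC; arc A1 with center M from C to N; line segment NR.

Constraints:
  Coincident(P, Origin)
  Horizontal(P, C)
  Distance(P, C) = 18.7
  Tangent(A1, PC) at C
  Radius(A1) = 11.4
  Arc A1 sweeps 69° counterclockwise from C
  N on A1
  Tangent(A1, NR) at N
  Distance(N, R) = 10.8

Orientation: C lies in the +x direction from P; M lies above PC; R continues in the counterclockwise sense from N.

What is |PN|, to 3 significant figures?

30.2

P is at the origin; PC is horizontal with |PC| = 18.7 and C on the +x side, so C = (18.7, 0.00). The tangent condition forces MC to be normal to PC, so M = C + (0, 11.4) = (18.7, 11.4). On A1, C sits at bearing -90° from M; a 69° counterclockwise sweep puts N at bearing -21°, so N = M + 11.4·(cos -21°, sin -21°) = (29.3, 7.31). Then |PN| = |N − P| = 30.2.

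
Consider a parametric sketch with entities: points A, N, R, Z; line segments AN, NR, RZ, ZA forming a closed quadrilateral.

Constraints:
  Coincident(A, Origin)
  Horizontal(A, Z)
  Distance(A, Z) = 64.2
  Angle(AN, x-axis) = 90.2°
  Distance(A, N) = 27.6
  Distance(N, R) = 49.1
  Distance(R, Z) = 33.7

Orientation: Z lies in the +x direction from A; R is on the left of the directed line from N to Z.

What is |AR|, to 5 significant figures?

57.431

A is at the origin; AZ is horizontal with |AZ| = 64.2 and Z in +x, so Z = (64.2, 0). AN runs at 90.2° with |AN| = 27.6, so N = (-0.096342, 27.600). R is determined by |NR| = 49.1 and |RZ| = 33.7 together: it lies at the intersection of circle(N, 49.1) and circle(Z, 33.7). With |NZ| = 69.970, the foot of the radical line on NZ is 44.097 from N and the perpendicular offset is √(49.1² − 44.097²) = 21.594. Taking the left-of-NZ solution: R = (48.943, 30.048).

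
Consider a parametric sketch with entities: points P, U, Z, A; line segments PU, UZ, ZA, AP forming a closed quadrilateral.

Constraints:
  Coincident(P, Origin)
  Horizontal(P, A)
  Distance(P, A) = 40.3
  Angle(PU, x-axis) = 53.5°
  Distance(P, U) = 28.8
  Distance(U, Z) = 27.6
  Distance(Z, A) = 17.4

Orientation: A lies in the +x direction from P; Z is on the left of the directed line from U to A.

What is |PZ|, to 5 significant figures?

47.201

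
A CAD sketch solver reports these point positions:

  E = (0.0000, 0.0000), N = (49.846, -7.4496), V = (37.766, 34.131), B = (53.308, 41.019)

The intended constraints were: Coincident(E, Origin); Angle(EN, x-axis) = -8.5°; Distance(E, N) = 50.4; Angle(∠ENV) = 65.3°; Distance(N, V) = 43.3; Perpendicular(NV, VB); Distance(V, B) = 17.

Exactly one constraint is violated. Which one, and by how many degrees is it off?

Perpendicular(NV, VB) — off by 7.70°.

E = (0.00, 0.00) ✓; EN at -8.500° ✓; |EN| = 50.40 ✓; ∠ENV = 65.30° ✓; |NV| = 43.30 ✓; ∠(NV, VB) = 82.30° ✗; |VB| = 17.00 ✓.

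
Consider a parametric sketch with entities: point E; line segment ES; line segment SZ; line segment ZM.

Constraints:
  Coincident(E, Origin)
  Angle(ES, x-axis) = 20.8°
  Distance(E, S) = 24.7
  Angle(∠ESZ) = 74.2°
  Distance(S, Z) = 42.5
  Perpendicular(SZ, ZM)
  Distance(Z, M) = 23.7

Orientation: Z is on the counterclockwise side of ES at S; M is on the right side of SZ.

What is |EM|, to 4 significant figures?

59.44

∠ESZ = 74.2°, so SZ runs at 20.8° + (180° − 74.2°) = 126.6° from the x-axis; with |SZ| = 42.5, Z = S + 42.5·(cos 126.6°, sin 126.6°) = (-2.249, 42.89). SZ is perpendicular to ZM; with |ZM| = 23.7 on the right of SZ, M = Z + 23.7·(0.8028, 0.5962) = (16.78, 57.02). Then |EM| = |M − E| = 59.44.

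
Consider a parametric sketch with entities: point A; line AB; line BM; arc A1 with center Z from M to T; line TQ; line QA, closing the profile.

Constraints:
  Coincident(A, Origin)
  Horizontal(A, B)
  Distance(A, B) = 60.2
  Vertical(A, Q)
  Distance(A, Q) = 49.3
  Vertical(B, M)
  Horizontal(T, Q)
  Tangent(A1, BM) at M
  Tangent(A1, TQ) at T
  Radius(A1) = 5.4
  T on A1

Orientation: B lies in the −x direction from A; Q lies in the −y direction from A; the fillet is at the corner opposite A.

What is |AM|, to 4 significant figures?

74.51

A is at the origin; AB is horizontal with |AB| = 60.2 and B on the −x side, so B = (-60.20, 0.000). A and Q share the same x with |AQ| = 49.3 and Q on the −y side, so Q = (0.000, -49.30). The virtual corner opposite A is at (-60.20, -49.30). A1 meets BM tangentially, so ZM is at right angles to BM and tangency of A1 to TQ means the radius ZT is perpendicular to TQ, with radius 5.4, so the center Z sits 5.4 in from both sides at Z = (-54.80, -43.90). That places the tangent points at M = (-60.20, -43.90) on BM and T = (-54.80, -49.30) on TQ. Then |AM| = |M − A| = 74.51.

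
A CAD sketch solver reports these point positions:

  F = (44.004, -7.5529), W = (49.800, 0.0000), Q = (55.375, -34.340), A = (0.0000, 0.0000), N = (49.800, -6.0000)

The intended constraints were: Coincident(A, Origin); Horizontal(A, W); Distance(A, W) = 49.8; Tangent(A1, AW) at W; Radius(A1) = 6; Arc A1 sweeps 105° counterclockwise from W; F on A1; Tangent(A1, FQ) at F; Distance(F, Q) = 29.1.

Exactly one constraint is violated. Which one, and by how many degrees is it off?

Tangent(A1, FQ) at F — off by 8.00°.

A = (0.00, 0.00) ✓; A.y = 0.00, W.y = 0.00 ✓; |AW| = 49.80 ✓; ∠(NW, WA) = 90.00° ✓; |NW| = 6.000 ✓; bearing(N→F) − bearing(N→W) = 105.0° ✓; |NF| = 6.000 ✓; ∠(NF, FQ) = 82.00° ✗; |FQ| = 29.10 ✓.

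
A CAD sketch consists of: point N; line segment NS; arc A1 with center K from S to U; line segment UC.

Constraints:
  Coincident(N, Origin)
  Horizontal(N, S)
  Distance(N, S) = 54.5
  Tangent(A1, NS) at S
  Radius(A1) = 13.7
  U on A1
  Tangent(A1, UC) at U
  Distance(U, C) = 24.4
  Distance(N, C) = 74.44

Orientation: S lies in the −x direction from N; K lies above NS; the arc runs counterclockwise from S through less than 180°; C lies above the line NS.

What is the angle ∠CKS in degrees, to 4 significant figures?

163.5°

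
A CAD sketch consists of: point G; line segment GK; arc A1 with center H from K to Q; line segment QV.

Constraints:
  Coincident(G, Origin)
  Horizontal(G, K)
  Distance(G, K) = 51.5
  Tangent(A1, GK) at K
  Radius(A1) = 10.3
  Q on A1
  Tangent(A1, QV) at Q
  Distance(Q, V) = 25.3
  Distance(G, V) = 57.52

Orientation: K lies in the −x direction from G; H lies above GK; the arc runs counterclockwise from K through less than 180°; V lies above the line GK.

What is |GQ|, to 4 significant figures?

42.86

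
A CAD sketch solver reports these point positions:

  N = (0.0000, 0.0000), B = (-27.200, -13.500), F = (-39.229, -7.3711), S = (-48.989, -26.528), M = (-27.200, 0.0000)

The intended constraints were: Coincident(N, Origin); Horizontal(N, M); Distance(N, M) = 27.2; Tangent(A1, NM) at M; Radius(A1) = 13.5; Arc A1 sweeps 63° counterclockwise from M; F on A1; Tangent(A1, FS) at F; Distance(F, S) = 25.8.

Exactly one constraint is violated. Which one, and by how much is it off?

Distance(F, S) = 25.8 — off by 4.30.

N = (0.00, 0.00) ✓; N.y = 0.00, M.y = 0.00 ✓; |NM| = 27.20 ✓; ∠(BM, MN) = 90.00° ✓; |BM| = 13.50 ✓; bearing(B→F) − bearing(B→M) = 63.00° ✓; |BF| = 13.50 ✓; ∠(BF, FS) = 90.00° ✓; |FS| = 21.50 ✗.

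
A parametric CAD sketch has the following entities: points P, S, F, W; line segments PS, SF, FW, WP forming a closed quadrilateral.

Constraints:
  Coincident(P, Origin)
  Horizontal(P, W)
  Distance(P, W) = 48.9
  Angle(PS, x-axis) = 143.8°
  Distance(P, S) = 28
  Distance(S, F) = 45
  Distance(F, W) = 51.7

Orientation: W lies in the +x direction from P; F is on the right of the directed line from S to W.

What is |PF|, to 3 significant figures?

21.4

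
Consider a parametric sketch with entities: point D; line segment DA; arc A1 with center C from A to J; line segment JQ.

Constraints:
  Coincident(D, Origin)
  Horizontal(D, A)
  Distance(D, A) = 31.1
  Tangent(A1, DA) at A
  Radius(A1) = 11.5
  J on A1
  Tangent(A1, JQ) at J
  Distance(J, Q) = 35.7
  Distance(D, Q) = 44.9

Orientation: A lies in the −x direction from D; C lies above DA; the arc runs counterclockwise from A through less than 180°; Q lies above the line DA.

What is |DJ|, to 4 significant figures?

21.77

Checks: |CJ| = 11.50 ✓; ∠(CJ, JQ) = 90.00° ✓; |JQ| = 35.70 ✓; |DQ| = 44.90 ✓.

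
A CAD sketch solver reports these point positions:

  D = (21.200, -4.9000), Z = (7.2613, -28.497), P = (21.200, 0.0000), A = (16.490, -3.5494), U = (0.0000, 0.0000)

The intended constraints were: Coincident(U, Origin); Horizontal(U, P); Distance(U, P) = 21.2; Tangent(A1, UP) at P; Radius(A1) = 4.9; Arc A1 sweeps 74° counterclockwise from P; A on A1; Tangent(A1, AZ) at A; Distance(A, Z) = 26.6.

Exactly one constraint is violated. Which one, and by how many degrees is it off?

Tangent(A1, AZ) at A — off by 4.30°.

U = (0.00, 0.00) ✓; U.y = 0.00, P.y = 0.00 ✓; |UP| = 21.20 ✓; ∠(DP, PU) = 90.00° ✓; |DP| = 4.900 ✓; bearing(D→A) − bearing(D→P) = 74.00° ✓; |DA| = 4.900 ✓; ∠(DA, AZ) = 94.30° ✗; |AZ| = 26.60 ✓.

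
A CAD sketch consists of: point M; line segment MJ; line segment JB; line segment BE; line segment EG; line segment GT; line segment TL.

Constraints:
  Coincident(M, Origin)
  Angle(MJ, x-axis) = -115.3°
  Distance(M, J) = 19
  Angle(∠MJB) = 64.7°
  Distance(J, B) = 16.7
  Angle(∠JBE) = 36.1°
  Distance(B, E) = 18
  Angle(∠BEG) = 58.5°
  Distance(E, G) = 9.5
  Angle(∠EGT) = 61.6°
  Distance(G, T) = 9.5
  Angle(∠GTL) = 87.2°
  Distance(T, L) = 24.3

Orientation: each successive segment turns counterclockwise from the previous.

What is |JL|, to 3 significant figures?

26.7

M is at the origin; MJ runs at -115.3° with length 19.0, so J = (-8.12, -17.2). ∠MJB = 64.7° gives JB at 0.00° from the x-axis; with |JB| = 16.7, B = (8.58, -17.2). ∠JBE = 36.1° gives BE at 144° from the x-axis; with |BE| = 18.0, E = (-5.96, -6.57). ∠BEG = 58.5° gives EG at -94.6° from the x-axis; with |EG| = 9.5, G = (-6.73, -16.0). ∠EGT = 61.6° gives GT at 23.8° from the x-axis; with |GT| = 9.5, T = (1.97, -12.2). ∠GTL = 87.2° gives TL at 117° from the x-axis; with |TL| = 24.3, L = (-8.91, 9.52). Then |JL| = |L − J| = 26.7.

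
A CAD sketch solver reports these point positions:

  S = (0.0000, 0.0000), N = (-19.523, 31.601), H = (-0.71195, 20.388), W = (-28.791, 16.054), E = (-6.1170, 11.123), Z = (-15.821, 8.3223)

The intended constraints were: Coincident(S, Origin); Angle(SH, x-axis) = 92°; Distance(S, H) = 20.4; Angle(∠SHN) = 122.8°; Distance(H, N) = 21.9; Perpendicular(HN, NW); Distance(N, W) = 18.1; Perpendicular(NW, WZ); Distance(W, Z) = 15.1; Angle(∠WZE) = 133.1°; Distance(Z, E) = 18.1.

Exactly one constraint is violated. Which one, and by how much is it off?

Distance(Z, E) = 18.1 — off by 8.00.

S = (0.00, 0.00) ✓; SH at 92.00° ✓; |SH| = 20.40 ✓; ∠SHN = 122.8° ✓; |HN| = 21.90 ✓; ∠(HN, NW) = 90.00° ✓; |NW| = 18.10 ✓; ∠(NW, WZ) = 90.00° ✓; |WZ| = 15.10 ✓; ∠WZE = 133.1° ✓; |ZE| = 10.10 ✗.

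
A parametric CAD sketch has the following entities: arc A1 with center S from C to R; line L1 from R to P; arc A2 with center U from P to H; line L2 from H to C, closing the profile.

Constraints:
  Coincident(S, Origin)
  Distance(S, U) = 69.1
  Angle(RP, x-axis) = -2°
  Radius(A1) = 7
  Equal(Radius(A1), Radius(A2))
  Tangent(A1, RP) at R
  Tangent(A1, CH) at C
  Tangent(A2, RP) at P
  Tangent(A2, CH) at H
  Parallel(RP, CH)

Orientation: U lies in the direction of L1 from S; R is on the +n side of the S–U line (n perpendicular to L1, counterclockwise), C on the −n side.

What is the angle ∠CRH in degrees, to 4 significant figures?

78.55°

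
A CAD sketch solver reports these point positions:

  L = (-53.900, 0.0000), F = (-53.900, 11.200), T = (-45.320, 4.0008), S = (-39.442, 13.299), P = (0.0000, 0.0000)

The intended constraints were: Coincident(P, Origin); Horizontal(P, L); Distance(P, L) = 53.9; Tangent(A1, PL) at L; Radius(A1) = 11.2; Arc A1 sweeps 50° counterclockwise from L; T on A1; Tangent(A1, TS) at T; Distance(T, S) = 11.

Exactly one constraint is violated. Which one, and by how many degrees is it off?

Tangent(A1, TS) at T — off by 7.70°.

P = (0.00, 0.00) ✓; P.y = 0.00, L.y = 0.00 ✓; |PL| = 53.90 ✓; ∠(FL, LP) = 90.00° ✓; |FL| = 11.20 ✓; bearing(F→T) − bearing(F→L) = 50.00° ✓; |FT| = 11.20 ✓; ∠(FT, TS) = 82.30° ✗; |TS| = 11.00 ✓.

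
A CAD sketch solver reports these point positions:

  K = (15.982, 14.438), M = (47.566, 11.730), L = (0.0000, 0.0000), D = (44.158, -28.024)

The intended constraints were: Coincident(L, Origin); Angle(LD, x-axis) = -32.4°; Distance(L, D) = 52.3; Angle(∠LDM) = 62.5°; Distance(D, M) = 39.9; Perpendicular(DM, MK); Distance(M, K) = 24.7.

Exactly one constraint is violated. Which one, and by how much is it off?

Distance(M, K) = 24.7 — off by 7.00.

L = (0.00, 0.00) ✓; LD at -32.40° ✓; |LD| = 52.30 ✓; ∠LDM = 62.50° ✓; |DM| = 39.90 ✓; ∠(DM, MK) = 90.00° ✓; |MK| = 31.70 ✗.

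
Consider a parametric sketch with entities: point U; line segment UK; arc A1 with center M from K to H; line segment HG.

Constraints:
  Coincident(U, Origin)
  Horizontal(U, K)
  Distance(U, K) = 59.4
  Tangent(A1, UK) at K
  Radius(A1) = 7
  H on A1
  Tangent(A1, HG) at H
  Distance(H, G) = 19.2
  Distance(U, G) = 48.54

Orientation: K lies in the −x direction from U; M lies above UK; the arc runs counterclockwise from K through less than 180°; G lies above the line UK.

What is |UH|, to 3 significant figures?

53.4

Checks: U.y = 0.00, K.y = 0.00 ✓; |MH| = 7.000 ✓; ∠(MH, HG) = 90.00° ✓; |HG| = 19.20 ✓; |UG| = 48.54 ✓.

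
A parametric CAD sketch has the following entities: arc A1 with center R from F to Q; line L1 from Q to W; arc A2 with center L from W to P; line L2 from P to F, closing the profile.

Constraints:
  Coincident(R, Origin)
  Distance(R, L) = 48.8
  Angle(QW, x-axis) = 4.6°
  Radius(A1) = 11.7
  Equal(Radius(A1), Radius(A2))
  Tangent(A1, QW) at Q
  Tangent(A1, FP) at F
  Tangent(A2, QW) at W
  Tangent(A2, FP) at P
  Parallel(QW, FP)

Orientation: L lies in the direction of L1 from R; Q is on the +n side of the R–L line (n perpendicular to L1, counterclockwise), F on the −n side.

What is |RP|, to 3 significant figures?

50.2

The slot axis is L1's direction at 4.6°, so u = (cos 4.6°, sin 4.6°) = (0.997, 0.0802) and n = (−sin 4.6°, cos 4.6°) = (-0.0802, 0.997). R is at the origin and L lies 48.8 along u from R, so L = 48.8·u = (48.6, 3.91). Tangency of A1 to both parallel lines with radius 11.7 puts Q and F at R ± 11.7·n: Q = (-0.938, 11.7), F = (0.938, -11.7). Equal radii place W and P the same way about L: W = L + 11.7·n = (47.7, 15.6), P = L − 11.7·n = (49.6, -7.75). Then |RP| = |P − R| = 50.2.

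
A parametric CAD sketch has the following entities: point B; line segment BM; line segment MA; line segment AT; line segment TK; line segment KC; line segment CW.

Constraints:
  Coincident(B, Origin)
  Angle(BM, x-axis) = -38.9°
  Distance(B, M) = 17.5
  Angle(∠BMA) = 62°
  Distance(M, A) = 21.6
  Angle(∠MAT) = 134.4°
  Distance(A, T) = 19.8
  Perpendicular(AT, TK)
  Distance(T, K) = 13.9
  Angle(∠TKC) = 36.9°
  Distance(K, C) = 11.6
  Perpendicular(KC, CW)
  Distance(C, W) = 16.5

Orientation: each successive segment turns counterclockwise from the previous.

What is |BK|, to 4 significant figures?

19.25

B is at the origin; BM runs at -38.9° with length 17.5, so M = (13.62, -10.99). ∠BMA = 62.0° gives MA at 79.10° from the x-axis; with |MA| = 21.6, A = (17.70, 10.22). ∠MAT = 134.4° gives AT at 124.7° from the x-axis; with |AT| = 19.8, T = (6.432, 26.50). The perpendicularity gives TK at right angles to AT, so TK runs at -145.3°; with |TK| = 13.9, K = (-4.996, 18.59). Then |BK| = |K − B| = 19.25.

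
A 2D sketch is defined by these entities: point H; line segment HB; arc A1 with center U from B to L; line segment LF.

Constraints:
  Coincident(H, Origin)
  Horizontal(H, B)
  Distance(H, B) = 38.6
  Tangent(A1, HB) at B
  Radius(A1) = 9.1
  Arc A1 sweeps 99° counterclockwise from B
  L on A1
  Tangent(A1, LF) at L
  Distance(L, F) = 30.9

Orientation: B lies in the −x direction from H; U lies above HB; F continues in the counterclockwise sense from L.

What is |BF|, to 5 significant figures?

41.253

H is at the origin; HB is horizontal with |HB| = 38.6 and B on the −x side, so B = (-38.600, 0.0000). Since A1 is tangent to HB there, UB ⟂ HB, so U = B + (0, 9.1) = (-38.600, 9.1000). On A1, B sits at bearing -90° from U; a 99° counterclockwise sweep puts L at bearing 9°, so L = U + 9.1·(cos 9°, sin 9°) = (-29.612, 10.524). The tangent condition forces UL to be normal to LF, so LF runs along (−sin 9°, cos 9°); with |LF| = 30.9, F = (-34.446, 41.043). Then |BF| = |F − B| = 41.253.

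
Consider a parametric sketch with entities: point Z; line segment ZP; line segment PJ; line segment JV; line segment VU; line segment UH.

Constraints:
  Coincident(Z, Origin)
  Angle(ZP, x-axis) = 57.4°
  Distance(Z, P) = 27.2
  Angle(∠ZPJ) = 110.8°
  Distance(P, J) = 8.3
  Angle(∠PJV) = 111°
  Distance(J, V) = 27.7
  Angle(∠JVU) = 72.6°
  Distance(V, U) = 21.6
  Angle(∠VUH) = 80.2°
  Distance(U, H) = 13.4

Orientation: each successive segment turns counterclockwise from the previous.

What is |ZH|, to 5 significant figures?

13.909

Z is at the origin; ZP runs at 57.4° with length 27.2, so P = (14.655, 22.915). ∠ZPJ = 110.8° gives PJ at 126.60° from the x-axis; with |PJ| = 8.3, J = (9.7059, 29.578). ∠PJV = 111.0° gives JV at -164.40° from the x-axis; with |JV| = 27.7, V = (-16.974, 22.129). ∠JVU = 72.6° gives VU at -57.000° from the x-axis; with |VU| = 21.6, U = (-5.2095, 4.0137). ∠VUH = 80.2° gives UH at 42.800° from the x-axis; with |UH| = 13.4, H = (4.6225, 13.118). Then |ZH| = |H − Z| = 13.909.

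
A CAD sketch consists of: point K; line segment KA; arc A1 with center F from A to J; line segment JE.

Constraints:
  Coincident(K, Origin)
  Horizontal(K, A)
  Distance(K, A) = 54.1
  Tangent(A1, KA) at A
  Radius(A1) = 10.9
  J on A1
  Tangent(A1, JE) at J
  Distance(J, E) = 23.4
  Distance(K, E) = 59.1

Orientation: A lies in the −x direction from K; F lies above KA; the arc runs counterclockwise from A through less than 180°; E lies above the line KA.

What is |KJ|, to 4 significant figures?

45.14

Checks: |FJ| = 10.90 ✓; ∠(FJ, JE) = 90.00° ✓; |JE| = 23.40 ✓; |KE| = 59.10 ✓.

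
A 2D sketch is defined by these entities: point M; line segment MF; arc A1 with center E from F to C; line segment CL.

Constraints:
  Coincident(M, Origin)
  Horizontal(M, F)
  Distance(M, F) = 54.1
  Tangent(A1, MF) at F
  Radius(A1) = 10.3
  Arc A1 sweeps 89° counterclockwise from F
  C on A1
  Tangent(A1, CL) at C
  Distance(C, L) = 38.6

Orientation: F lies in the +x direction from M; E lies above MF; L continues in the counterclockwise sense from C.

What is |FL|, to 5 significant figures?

49.935

On A1, F sits at bearing -90° from E; an 89° counterclockwise sweep puts C at bearing -1°, so C = E + 10.3·(cos -1°, sin -1°) = (64.398, 10.120). Tangency of A1 to CL means the radius EC is perpendicular to CL, so CL runs along (−sin -1°, cos -1°); with |CL| = 38.6, L = (65.072, 48.714). Then |FL| = |L − F| = 49.935.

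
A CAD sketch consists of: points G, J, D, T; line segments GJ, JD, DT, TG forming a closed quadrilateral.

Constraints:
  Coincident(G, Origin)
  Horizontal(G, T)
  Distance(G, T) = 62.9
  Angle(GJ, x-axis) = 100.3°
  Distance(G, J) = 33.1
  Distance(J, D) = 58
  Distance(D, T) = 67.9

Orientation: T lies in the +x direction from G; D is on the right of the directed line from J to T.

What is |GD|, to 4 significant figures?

25.15

Checks: |GT| = 62.90 ✓; |GJ| = 33.10 ✓; |JD| = 58.00 ✓; |DT| = 67.90 ✓.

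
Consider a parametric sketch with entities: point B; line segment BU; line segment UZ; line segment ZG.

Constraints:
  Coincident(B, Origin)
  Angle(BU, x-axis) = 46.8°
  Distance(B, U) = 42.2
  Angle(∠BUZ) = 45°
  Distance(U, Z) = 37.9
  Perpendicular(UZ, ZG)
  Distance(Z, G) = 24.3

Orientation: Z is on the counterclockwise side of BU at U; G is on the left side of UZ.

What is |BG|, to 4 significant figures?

9.780

B is at the origin; BU runs at 46.8° with length 42.2, so U = 42.2·(cos 46.8°, sin 46.8°) = (28.89, 30.76). ∠BUZ = 45.0°, so UZ runs at 46.8° + (180° − 45.0°) = 181.8° from the x-axis; with |UZ| = 37.9, Z = U + 37.9·(cos 181.8°, sin 181.8°) = (-8.993, 29.57). The perpendicularity gives ZG at right angles to UZ; with |ZG| = 24.3 on the left of UZ, G = Z + 24.3·(0.03141, -0.9995) = (-8.230, 5.284). Then |BG| = |G − B| = 9.780.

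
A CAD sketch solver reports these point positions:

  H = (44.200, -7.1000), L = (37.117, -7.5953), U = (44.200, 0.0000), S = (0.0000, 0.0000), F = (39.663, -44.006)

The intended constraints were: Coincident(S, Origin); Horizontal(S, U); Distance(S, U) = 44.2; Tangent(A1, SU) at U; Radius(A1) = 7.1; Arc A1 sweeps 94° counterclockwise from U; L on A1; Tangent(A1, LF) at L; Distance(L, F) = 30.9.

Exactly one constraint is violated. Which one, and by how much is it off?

Distance(L, F) = 30.9 — off by 5.60.

S = (0.00, 0.00) ✓; S.y = 0.00, U.y = 0.00 ✓; |SU| = 44.20 ✓; ∠(HU, US) = 90.00° ✓; |HU| = 7.100 ✓; bearing(H→L) − bearing(H→U) = 94.00° ✓; |HL| = 7.100 ✓; ∠(HL, LF) = 90.00° ✓; |LF| = 36.50 ✗.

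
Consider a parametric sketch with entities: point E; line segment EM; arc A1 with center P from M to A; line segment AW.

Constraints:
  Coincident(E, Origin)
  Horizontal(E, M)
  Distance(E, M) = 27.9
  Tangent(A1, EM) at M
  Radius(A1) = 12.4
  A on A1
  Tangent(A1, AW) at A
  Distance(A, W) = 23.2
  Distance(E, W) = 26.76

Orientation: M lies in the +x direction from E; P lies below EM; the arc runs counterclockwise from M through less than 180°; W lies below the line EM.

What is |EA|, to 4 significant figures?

18.26

Checks: ∠(PM, ME) = 90.00° ✓; |PM| = 12.40 ✓; |PA| = 12.40 ✓; ∠(PA, AW) = 90.00° ✓; |AW| = 23.20 ✓; |EW| = 26.76 ✓.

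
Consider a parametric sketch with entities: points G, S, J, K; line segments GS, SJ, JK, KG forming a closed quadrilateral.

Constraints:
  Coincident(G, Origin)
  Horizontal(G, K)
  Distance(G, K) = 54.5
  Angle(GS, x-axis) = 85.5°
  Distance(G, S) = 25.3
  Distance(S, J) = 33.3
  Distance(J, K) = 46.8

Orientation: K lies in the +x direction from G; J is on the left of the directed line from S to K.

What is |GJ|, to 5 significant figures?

51.462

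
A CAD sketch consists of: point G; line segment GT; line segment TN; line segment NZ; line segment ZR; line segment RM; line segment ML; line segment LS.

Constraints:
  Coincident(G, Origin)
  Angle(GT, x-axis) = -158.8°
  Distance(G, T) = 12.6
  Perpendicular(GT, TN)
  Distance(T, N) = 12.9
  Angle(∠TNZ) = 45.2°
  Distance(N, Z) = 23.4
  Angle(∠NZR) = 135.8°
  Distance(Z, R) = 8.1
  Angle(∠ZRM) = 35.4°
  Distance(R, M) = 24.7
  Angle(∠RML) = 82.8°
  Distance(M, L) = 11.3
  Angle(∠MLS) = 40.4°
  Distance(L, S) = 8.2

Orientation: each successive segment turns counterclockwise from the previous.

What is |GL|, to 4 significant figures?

13.72

G is at the origin; GT runs at -158.8° with length 12.6, so T = (-11.75, -4.556). GT is perpendicular to TN, so TN runs at -68.80°; with |TN| = 12.9, N = (-7.082, -16.58). ∠TNZ = 45.2° gives NZ at 66.00° from the x-axis; with |NZ| = 23.4, Z = (2.435, 4.794). ∠NZR = 135.8° gives ZR at 110.2° from the x-axis; with |ZR| = 8.1, R = (-0.3616, 12.40). ∠ZRM = 35.4° gives RM at -105.2° from the x-axis; with |RM| = 24.7, M = (-6.838, -11.44). ∠RML = 82.8° gives ML at -8.000° from the x-axis; with |ML| = 11.3, L = (4.352, -13.01). Then |GL| = |L − G| = 13.72.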